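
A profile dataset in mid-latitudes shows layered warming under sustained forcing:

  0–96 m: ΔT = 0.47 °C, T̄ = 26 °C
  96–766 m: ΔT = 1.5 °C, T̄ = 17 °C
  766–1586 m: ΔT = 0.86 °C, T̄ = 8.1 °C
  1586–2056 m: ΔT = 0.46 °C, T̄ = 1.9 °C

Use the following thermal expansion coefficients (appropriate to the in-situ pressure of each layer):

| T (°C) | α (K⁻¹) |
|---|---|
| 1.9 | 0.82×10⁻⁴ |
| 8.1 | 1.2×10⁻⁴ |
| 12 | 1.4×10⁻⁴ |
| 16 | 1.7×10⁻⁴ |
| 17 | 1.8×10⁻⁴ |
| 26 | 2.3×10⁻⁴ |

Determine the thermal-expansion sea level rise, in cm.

29.4 cm

Layer 1 at 26 °C → α = 2.3×10⁻⁴ K⁻¹
Layer 2 at 17 °C → α = 1.8×10⁻⁴ K⁻¹
Layer 3 at 8.1 °C → α = 1.2×10⁻⁴ K⁻¹
Layer 4 at 1.9 °C → α = 0.82×10⁻⁴ K⁻¹
0–96 m: 2.3×10⁻⁴ × 96 × 0.47 = 0.0103776 m
96–766 m: 670 × 1.8×10⁻⁴ × 1.5 = 0.18090 m
0.86 × 1.2×10⁻⁴ × 820 = 0.084624 m
470 × 0.46 × 0.82×10⁻⁴ = 0.0177284 m
Δh = 0.0103776 + 0.18090 + 0.084624 + 0.0177284 = 0.29363 m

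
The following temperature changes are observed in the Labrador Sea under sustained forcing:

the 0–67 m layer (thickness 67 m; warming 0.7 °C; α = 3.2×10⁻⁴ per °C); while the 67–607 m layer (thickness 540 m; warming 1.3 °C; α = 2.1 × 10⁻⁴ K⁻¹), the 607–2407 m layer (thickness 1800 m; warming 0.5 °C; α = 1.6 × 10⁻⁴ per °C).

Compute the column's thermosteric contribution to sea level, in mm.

306 mm of thermosteric rise

67 × 3.2×10⁻⁴ × 0.7 = 0.015008 m
67–607 m: 2.1×10⁻⁴ × 540 × 1.3 = 0.14742 m
1800 × 0.5 × 1.6×10⁻⁴ = 0.14400 m
Δh = 0.015008 + 0.14742 + 0.14400 = 0.306428 m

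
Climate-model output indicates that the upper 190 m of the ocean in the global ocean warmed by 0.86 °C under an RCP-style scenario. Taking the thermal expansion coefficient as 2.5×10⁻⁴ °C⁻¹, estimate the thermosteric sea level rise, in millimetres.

40.9 mm

Δh = αΔT·H = 2.5×10⁻⁴ × 0.86 × 190 = 0.04085 m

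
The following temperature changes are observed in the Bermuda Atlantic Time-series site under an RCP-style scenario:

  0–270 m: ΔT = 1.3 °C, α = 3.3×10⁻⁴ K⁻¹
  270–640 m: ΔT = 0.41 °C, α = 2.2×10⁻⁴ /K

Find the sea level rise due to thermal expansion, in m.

Layer 1: 1.3 × 270 × 3.3×10⁻⁴ = 0.11583 m
270–640 m: 0.41 × 370 × 2.2×10⁻⁴ = 0.033374 m
Δh = 0.11583 + 0.033374 = 0.149204 m ≈ 0.149 m

about 0.149 m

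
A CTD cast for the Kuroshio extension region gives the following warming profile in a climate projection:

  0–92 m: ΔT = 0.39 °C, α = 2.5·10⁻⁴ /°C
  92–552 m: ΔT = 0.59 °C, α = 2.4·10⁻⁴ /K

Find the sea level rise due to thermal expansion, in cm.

Δh = 7.41 cm

Layer 1: 2.5×10⁻⁴ × 92 × 0.39 = 0.00897 m
460 × 0.59 × 2.4×10⁻⁴ = 0.065136 m
Δh = 0.00897 + 0.065136 = 0.074106 m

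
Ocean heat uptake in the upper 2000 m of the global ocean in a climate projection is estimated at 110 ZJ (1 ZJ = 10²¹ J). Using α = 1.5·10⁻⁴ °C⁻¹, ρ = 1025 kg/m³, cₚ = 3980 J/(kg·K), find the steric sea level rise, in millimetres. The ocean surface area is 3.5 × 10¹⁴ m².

Per unit area: Q = 110×10²¹ / (3.5×10¹⁴) ≈ 3.143×10⁸ J/m²
Δh = αQ/(ρcₚ) = 1.5×10⁻⁴ × 3.143×10⁸ / (1025 × 3980) ≈ 0.011557 m

Δh ≈ 11.6 mm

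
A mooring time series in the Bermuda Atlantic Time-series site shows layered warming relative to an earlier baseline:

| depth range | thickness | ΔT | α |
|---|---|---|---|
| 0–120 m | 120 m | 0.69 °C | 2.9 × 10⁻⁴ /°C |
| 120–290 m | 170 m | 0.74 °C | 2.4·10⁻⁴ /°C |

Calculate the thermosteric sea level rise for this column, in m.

about 0.054 m

2.9×10⁻⁴ × 120 × 0.69 = 0.024012 m
170 × 0.74 × 2.4×10⁻⁴ = 0.030192 m
Δh = 0.024012 + 0.030192 = 0.054204 m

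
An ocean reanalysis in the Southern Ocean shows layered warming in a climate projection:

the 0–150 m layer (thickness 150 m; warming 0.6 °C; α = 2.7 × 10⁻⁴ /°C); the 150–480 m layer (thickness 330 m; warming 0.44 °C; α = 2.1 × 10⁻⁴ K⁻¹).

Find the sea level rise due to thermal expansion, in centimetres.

5.48 cm of thermosteric rise

2.7×10⁻⁴ × 150 × 0.6 = 0.02430 m
330 × 0.44 × 2.1×10⁻⁴ = 0.030492 m
Δh = 0.02430 + 0.030492 = 0.054792 m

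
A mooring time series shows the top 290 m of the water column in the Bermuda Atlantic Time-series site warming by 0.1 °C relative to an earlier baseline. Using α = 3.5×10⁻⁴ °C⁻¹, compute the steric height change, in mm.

Δh = αΔT·H = 3.5×10⁻⁴ × 0.1 × 290 = 0.01015 m

10.2 mm of thermosteric rise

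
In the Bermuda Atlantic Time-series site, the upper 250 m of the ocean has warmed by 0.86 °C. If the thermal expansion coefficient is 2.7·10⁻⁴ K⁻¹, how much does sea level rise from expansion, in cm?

about 5.81 cm

Δh = αΔT·H = 2.7×10⁻⁴ × 0.86 × 250 = 0.05805 m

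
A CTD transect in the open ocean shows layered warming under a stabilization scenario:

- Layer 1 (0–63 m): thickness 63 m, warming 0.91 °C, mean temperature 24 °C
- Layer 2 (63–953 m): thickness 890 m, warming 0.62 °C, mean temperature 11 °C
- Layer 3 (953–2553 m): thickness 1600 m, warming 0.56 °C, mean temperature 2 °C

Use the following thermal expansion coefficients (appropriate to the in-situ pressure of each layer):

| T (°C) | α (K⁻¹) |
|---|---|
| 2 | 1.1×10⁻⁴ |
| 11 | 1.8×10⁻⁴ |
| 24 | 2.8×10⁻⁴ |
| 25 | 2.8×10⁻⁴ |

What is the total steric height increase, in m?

Layer 1 at 24 °C → α = 2.8×10⁻⁴ K⁻¹
Layer 2 at 11 °C → α = 1.8×10⁻⁴ K⁻¹
Layer 3 at 2 °C → α = 1.1×10⁻⁴ K⁻¹
0.91 × 2.8×10⁻⁴ × 63 = 0.0160524 m
0.62 × 1.8×10⁻⁴ × 890 = 0.099324 m
1600 × 1.1×10⁻⁴ × 0.56 = 0.09856 m
Δh = 0.0160524 + 0.099324 + 0.09856 = 0.2139364 m

Δh = 0.214 m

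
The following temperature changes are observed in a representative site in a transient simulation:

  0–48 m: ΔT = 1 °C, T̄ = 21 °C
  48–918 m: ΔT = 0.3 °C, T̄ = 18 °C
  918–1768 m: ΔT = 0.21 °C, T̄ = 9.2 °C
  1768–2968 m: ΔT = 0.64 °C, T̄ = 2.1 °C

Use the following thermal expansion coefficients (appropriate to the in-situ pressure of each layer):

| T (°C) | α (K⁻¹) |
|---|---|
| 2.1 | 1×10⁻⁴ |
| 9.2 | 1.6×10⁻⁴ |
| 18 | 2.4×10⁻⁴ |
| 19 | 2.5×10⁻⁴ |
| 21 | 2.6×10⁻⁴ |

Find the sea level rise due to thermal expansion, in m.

0.180 m of thermosteric rise

Layer 1 at 21 °C → α = 2.6×10⁻⁴ K⁻¹
Layer 2 at 18 °C → α = 2.4×10⁻⁴ K⁻¹
Layer 3 at 9.2 °C → α = 1.6×10⁻⁴ K⁻¹
Layer 4 at 2.1 °C → α = 1×10⁻⁴ K⁻¹
Layer 1: 2.6×10⁻⁴ × 48 × 1 = 0.01248 m
Layer 2: 870 × 2.4×10⁻⁴ × 0.3 = 0.06264 m
Layer 3: 0.21 × 850 × 1.6×10⁻⁴ = 0.02856 m
1768–2968 m: 1200 × 0.64 × 1×10⁻⁴ = 0.07680 m
Δh = 0.01248 + 0.06264 + 0.02856 + 0.07680 = 0.18048 m ≈ 0.180 m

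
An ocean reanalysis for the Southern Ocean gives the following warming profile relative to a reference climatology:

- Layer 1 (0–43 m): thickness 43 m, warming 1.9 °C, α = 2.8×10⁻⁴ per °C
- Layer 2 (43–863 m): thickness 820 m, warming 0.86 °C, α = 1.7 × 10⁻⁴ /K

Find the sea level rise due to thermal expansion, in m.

0.143 m of thermosteric rise

1.9 × 2.8×10⁻⁴ × 43 = 0.022876 m
0.86 × 1.7×10⁻⁴ × 820 = 0.119884 m
Δh = 0.022876 + 0.119884 = 0.14276 m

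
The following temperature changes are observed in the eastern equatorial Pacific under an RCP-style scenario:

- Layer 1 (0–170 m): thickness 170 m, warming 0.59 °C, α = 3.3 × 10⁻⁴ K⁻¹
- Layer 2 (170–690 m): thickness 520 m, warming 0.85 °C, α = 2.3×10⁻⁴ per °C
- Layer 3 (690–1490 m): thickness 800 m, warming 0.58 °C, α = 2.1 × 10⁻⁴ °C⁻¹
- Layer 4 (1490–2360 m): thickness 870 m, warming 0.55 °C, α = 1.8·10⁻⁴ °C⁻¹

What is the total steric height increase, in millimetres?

0–170 m: 3.3×10⁻⁴ × 0.59 × 170 = 0.033099 m
Layer 2: 520 × 0.85 × 2.3×10⁻⁴ = 0.10166 m
690–1490 m: 800 × 2.1×10⁻⁴ × 0.58 = 0.09744 m
Layer 4: 1.8×10⁻⁴ × 870 × 0.55 = 0.08613 m
Δh = 0.033099 + 0.10166 + 0.09744 + 0.08613 = 0.318329 m

about 318 mm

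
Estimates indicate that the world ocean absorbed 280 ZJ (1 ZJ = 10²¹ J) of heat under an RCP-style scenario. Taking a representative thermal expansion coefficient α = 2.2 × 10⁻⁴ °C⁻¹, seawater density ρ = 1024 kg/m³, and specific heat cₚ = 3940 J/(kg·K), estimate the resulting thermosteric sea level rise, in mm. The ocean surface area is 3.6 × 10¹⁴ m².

Per unit area: Q = 280×10²¹ / (3.6×10¹⁴) ≈ 7.778×10⁸ J/m²
Δh = αQ/(ρcₚ) = 2.2×10⁻⁴ × 7.778×10⁸ / (1024 × 3940) ≈ 0.042413 m

42.4 mm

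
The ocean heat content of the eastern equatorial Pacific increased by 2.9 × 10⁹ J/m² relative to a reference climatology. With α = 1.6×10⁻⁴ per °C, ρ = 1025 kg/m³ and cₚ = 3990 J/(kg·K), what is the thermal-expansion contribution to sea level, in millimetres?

113 mm of thermosteric rise

Δh = αQ/(ρcₚ) = 1.6×10⁻⁴ × 2.9×10⁹ / (1025 × 3990) ≈ 0.11345 m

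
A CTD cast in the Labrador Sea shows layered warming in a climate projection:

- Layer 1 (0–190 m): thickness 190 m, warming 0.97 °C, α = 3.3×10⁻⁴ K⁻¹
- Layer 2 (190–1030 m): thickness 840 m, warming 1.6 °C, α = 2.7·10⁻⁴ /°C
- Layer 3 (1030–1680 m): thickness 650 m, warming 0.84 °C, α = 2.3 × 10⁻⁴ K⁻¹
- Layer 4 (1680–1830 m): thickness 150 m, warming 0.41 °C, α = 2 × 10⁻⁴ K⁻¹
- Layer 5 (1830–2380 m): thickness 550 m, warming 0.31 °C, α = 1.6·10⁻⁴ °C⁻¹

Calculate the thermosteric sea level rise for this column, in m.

0–190 m: 0.97 × 3.3×10⁻⁴ × 190 = 0.060819 m
1.6 × 2.7×10⁻⁴ × 840 = 0.36288 m
650 × 0.84 × 2.3×10⁻⁴ = 0.12558 m
1680–1830 m: 2×10⁻⁴ × 0.41 × 150 = 0.01230 m
Layer 5: 0.31 × 550 × 1.6×10⁻⁴ = 0.02728 m
Δh = 0.060819 + 0.36288 + 0.12558 + 0.01230 + 0.02728 = 0.588859 m

about 0.589 m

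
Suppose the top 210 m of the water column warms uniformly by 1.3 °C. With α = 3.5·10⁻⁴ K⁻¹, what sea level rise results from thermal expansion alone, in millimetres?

Δh = αΔT·H = 3.5×10⁻⁴ × 1.3 × 210 = 0.09555 m

about 95.6 mm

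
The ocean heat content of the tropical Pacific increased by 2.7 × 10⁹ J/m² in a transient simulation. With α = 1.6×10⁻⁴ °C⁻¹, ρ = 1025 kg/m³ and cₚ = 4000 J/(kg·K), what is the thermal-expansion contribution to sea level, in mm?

Δh = αQ/(ρcₚ) = 1.6×10⁻⁴ × 2.7×10⁹ / (1025 × 4000) ≈ 0.10537 m

105 mm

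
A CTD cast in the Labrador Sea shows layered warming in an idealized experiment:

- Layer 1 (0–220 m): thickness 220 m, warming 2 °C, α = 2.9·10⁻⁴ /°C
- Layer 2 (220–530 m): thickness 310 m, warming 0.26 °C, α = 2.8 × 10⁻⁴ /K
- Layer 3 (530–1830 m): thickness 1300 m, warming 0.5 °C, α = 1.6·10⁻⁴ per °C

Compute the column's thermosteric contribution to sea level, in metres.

Δh = 0.254 m

0–220 m: 2.9×10⁻⁴ × 220 × 2 = 0.12760 m
310 × 2.8×10⁻⁴ × 0.26 = 0.022568 m
Layer 3: 1.6×10⁻⁴ × 1300 × 0.5 = 0.10400 m
Δh = 0.12760 + 0.022568 + 0.10400 = 0.254168 m ≈ 0.254 m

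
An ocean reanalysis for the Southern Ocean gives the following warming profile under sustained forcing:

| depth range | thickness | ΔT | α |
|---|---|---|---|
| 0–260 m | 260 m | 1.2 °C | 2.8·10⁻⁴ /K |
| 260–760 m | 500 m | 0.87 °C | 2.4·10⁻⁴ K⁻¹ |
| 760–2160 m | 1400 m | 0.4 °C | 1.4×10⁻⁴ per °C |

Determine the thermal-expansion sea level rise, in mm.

Δh = 270 mm

0–260 m: 1.2 × 2.8×10⁻⁴ × 260 = 0.08736 m
260–760 m: 500 × 0.87 × 2.4×10⁻⁴ = 0.10440 m
1.4×10⁻⁴ × 1400 × 0.4 = 0.07840 m
Δh = 0.08736 + 0.10440 + 0.07840 = 0.27016 m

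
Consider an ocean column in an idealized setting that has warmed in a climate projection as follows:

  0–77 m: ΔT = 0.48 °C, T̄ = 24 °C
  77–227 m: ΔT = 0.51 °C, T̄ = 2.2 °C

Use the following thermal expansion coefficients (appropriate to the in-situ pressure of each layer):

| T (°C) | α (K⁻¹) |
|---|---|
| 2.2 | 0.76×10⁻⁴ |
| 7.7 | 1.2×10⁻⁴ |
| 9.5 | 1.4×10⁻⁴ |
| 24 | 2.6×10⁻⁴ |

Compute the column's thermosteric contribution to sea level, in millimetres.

Δh ≈ 15.4 mm

Layer 1 at 24 °C → α = 2.6×10⁻⁴ K⁻¹
Layer 2 at 2.2 °C → α = 0.76×10⁻⁴ K⁻¹
0–77 m: 77 × 0.48 × 2.6×10⁻⁴ = 0.0096096 m
Layer 2: 150 × 0.76×10⁻⁴ × 0.51 = 0.005814 m
Δh = 0.0096096 + 0.005814 = 0.0154236 m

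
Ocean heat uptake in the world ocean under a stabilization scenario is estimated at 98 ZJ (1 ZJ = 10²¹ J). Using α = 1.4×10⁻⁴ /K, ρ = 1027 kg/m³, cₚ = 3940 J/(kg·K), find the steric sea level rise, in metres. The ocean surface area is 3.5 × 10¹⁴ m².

0.00969 m

Per unit area: Q = 98×10²¹ / (3.5×10¹⁴) = 2.8×10⁸ J/m²
Δh = αQ/(ρcₚ) = 1.4×10⁻⁴ × 2.8×10⁸ / (1027 × 3940) ≈ 0.0096877 m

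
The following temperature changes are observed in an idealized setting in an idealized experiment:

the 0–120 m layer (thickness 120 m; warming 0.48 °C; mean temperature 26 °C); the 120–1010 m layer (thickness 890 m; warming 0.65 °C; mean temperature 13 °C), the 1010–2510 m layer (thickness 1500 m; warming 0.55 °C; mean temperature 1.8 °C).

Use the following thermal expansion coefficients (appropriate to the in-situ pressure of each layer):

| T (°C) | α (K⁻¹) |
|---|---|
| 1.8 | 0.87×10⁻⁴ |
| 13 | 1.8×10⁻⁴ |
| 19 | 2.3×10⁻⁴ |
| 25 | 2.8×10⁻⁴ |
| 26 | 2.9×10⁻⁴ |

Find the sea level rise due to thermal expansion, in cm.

19.3 cm

Layer 1 at 26 °C → α = 2.9×10⁻⁴ K⁻¹
Layer 2 at 13 °C → α = 1.8×10⁻⁴ K⁻¹
Layer 3 at 1.8 °C → α = 0.87×10⁻⁴ K⁻¹
0–120 m: 120 × 2.9×10⁻⁴ × 0.48 = 0.016704 m
890 × 1.8×10⁻⁴ × 0.65 = 0.10413 m
1010–2510 m: 1500 × 0.87×10⁻⁴ × 0.55 = 0.071775 m
Δh = 0.016704 + 0.10413 + 0.071775 = 0.192609 m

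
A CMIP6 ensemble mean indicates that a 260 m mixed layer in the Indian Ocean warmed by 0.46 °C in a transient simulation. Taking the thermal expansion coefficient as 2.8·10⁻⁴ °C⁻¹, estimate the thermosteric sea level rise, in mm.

about 33.5 mm

Δh = αΔT·H = 2.8×10⁻⁴ × 0.46 × 260 = 0.033488 m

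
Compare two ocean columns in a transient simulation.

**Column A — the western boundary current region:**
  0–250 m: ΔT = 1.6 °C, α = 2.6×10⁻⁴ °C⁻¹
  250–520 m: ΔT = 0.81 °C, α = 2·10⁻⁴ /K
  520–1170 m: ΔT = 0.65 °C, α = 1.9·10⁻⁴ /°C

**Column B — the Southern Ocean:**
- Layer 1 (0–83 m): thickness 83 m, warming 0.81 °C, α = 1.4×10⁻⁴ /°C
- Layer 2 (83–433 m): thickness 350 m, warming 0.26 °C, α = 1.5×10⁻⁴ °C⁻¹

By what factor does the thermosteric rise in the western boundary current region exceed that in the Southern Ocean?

≈ 9.9×

A 2.6×10⁻⁴ × 1.6 × 250 = 0.10400 m
A 0.81 × 270 × 2×10⁻⁴ = 0.04374 m
A 1.9×10⁻⁴ × 650 × 0.65 = 0.080275 m
A total: 0.228015 m
B 1.4×10⁻⁴ × 0.81 × 83 = 0.0094122 m
B 83–433 m: 350 × 1.5×10⁻⁴ × 0.26 = 0.01365 m
B total: 0.0230622 m
Ratio: 0.228015 / 0.0230622 ≈ 9.887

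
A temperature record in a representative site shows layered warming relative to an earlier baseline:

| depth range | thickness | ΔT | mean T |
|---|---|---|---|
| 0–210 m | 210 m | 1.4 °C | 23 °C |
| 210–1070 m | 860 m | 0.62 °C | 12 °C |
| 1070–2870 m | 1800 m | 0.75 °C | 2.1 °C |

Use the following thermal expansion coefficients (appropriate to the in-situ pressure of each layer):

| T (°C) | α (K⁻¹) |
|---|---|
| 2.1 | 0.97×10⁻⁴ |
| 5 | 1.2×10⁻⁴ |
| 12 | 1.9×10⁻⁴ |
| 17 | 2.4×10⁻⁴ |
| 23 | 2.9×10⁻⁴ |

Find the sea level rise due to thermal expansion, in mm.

318 mm

Layer 1 at 23 °C → α = 2.9×10⁻⁴ K⁻¹
Layer 2 at 12 °C → α = 1.9×10⁻⁴ K⁻¹
Layer 3 at 2.1 °C → α = 0.97×10⁻⁴ K⁻¹
Layer 1: 210 × 2.9×10⁻⁴ × 1.4 = 0.08526 m
210–1070 m: 860 × 1.9×10⁻⁴ × 0.62 = 0.101308 m
Layer 3: 1800 × 0.97×10⁻⁴ × 0.75 = 0.13095 m
Δh = 0.08526 + 0.101308 + 0.13095 = 0.317518 m ≈ 318 mm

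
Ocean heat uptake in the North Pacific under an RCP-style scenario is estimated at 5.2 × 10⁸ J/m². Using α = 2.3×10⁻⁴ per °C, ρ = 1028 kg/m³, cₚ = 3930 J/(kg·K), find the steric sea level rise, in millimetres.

Δh = αQ/(ρcₚ) = 2.3×10⁻⁴ × 5.2×10⁸ / (1028 × 3930) ≈ 0.029604 m

29.6 mm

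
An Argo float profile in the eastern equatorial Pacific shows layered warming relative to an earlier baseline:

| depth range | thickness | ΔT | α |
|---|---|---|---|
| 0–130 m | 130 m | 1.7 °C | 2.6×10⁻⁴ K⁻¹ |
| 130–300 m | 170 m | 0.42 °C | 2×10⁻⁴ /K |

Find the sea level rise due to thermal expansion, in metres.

0–130 m: 130 × 1.7 × 2.6×10⁻⁴ = 0.05746 m
130–300 m: 2×10⁻⁴ × 170 × 0.42 = 0.01428 m
Δh = 0.05746 + 0.01428 = 0.07174 m

0.0717 m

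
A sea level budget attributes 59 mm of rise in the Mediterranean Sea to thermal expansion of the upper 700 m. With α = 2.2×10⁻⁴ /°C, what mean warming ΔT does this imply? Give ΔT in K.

ΔT ≈ 0.383 K

ΔT = Δh/(αH) = 0.059 / (2.2×10⁻⁴ × 700) ≈ 0.3831 K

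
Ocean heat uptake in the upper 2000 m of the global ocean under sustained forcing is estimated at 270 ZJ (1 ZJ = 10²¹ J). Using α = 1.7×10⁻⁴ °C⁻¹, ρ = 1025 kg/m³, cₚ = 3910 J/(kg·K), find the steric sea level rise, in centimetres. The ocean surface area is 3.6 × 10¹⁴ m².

about 3.18 cm

Per unit area: Q = 270×10²¹ / (3.6×10¹⁴) = 7.5×10⁸ J/m²
Δh = αQ/(ρcₚ) = 1.7×10⁻⁴ × 7.5×10⁸ / (1025 × 3910) ≈ 0.031813 m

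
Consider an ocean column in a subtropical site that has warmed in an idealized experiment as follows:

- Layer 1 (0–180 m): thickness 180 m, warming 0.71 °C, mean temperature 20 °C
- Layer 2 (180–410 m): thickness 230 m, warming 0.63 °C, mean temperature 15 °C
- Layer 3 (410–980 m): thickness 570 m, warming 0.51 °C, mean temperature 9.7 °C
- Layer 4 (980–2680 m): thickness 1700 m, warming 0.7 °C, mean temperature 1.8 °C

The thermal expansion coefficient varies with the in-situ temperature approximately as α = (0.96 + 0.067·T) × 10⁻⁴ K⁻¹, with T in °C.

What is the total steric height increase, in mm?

Layer 1: α = (0.96 + 0.067×20)×10⁻⁴ = 2.3×10⁻⁴ K⁻¹
Layer 2: α = (0.96 + 0.067×15)×10⁻⁴ = 1.965×10⁻⁴ K⁻¹
Layer 3: α = (0.96 + 0.067×9.7)×10⁻⁴ = 1.6099×10⁻⁴ K⁻¹
Layer 4: α = (0.96 + 0.067×1.8)×10⁻⁴ = 1.0806×10⁻⁴ K⁻¹
Layer 1: 2.3×10⁻⁴ × 0.71 × 180 = 0.029394 m
1.965×10⁻⁴ × 230 × 0.63 = 0.02847285 m
410–980 m: 0.51 × 570 × 1.6099×10⁻⁴ = 0.046799793 m
Layer 4: 1700 × 1.0806×10⁻⁴ × 0.7 = 0.1285914 m
Δh = 0.029394 + 0.02847285 + 0.046799793 + 0.1285914 = 0.233258043 m

Δh = 233 mm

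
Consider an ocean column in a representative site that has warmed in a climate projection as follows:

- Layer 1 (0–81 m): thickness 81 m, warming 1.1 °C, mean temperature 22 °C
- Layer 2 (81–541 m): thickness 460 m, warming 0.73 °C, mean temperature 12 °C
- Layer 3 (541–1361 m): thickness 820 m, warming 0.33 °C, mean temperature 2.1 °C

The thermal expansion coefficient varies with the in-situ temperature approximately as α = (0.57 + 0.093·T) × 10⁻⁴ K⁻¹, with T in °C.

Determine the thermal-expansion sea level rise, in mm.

Layer 1: α = (0.57 + 0.093×22)×10⁻⁴ = 2.616×10⁻⁴ K⁻¹
Layer 2: α = (0.57 + 0.093×12)×10⁻⁴ = 1.686×10⁻⁴ K⁻¹
Layer 3: α = (0.57 + 0.093×2.1)×10⁻⁴ = 0.7653×10⁻⁴ K⁻¹
Layer 1: 1.1 × 81 × 2.616×10⁻⁴ = 0.02330856 m
0.73 × 1.686×10⁻⁴ × 460 = 0.05661588 m
541–1361 m: 0.33 × 820 × 0.7653×10⁻⁴ = 0.020709018 m
Δh = 0.02330856 + 0.05661588 + 0.020709018 = 0.100633458 m

100 mm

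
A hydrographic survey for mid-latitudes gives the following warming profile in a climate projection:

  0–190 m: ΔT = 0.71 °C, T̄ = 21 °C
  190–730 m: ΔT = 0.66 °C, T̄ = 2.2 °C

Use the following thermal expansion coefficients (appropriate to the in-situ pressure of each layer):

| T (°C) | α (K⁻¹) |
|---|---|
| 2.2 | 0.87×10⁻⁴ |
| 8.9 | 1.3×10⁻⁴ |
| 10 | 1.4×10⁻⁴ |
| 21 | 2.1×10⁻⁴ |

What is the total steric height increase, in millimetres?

59.3 mm of thermosteric rise

Layer 1 at 21 °C → α = 2.1×10⁻⁴ K⁻¹
Layer 2 at 2.2 °C → α = 0.87×10⁻⁴ K⁻¹
0.71 × 2.1×10⁻⁴ × 190 = 0.028329 m
190–730 m: 540 × 0.66 × 0.87×10⁻⁴ = 0.0310068 m
Δh = 0.028329 + 0.0310068 = 0.0593358 m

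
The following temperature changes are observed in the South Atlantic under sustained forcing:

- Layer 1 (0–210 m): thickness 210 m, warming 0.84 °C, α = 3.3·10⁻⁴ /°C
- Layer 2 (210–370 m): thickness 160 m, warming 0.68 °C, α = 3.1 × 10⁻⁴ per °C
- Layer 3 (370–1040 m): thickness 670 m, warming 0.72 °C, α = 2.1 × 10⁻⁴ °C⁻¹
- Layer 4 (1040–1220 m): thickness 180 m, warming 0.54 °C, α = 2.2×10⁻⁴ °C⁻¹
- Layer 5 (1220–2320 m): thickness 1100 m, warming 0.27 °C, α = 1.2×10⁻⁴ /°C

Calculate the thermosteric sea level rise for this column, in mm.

0–210 m: 0.84 × 210 × 3.3×10⁻⁴ = 0.058212 m
Layer 2: 160 × 3.1×10⁻⁴ × 0.68 = 0.033728 m
0.72 × 670 × 2.1×10⁻⁴ = 0.101304 m
180 × 0.54 × 2.2×10⁻⁴ = 0.021384 m
1220–2320 m: 1.2×10⁻⁴ × 0.27 × 1100 = 0.03564 m
Δh = 0.058212 + 0.033728 + 0.101304 + 0.021384 + 0.03564 = 0.250268 m ≈ 250 mm

Δh ≈ 250 mm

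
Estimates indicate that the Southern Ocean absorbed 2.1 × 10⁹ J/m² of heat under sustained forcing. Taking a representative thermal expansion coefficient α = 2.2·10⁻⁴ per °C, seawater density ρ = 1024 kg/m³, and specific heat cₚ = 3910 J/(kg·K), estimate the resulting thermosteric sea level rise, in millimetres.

Δh = 115 mm

Δh = αQ/(ρcₚ) = 2.2×10⁻⁴ × 2.1×10⁹ / (1024 × 3910) ≈ 0.11539 m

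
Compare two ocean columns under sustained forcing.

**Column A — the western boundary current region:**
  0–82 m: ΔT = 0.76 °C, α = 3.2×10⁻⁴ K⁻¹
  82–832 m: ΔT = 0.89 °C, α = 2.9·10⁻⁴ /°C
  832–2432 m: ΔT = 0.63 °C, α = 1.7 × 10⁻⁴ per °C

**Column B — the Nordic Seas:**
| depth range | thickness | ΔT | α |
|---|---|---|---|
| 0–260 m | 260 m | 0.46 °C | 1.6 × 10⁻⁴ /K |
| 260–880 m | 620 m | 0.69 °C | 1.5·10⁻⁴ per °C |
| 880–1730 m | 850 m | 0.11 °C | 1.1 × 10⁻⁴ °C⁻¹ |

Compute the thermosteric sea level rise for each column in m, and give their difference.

A: 0.385 m; B: 0.0936 m; difference 0.291 m

A 0–82 m: 82 × 3.2×10⁻⁴ × 0.76 = 0.0199424 m
A Layer 2: 0.89 × 750 × 2.9×10⁻⁴ = 0.193575 m
A 0.63 × 1600 × 1.7×10⁻⁴ = 0.17136 m
A total: 0.3848774 m
B 1.6×10⁻⁴ × 0.46 × 260 = 0.019136 m
B 620 × 1.5×10⁻⁴ × 0.69 = 0.06417 m
B 880–1730 m: 850 × 1.1×10⁻⁴ × 0.11 = 0.010285 m
B total: 0.093591 m
Difference: 0.3848774 − 0.093591 = 0.2912864 m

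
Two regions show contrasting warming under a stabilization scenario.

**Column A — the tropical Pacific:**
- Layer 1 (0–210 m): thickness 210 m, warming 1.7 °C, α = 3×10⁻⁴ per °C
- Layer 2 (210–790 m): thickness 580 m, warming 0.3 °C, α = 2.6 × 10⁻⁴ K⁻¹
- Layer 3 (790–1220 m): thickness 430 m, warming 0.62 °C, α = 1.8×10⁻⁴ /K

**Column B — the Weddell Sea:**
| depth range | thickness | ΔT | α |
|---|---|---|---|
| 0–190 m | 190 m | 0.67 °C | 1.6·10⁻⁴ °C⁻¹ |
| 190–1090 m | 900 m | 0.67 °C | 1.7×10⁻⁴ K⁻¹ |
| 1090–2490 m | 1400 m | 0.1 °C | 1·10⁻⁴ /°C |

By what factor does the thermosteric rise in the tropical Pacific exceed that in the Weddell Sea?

1.5

A 3×10⁻⁴ × 1.7 × 210 = 0.10710 m
A 580 × 0.3 × 2.6×10⁻⁴ = 0.04524 m
A Layer 3: 1.8×10⁻⁴ × 0.62 × 430 = 0.047988 m
A total: 0.200328 m
B 0–190 m: 0.67 × 190 × 1.6×10⁻⁴ = 0.020368 m
B 190–1090 m: 900 × 1.7×10⁻⁴ × 0.67 = 0.10251 m
B 0.1 × 1400 × 1×10⁻⁴ = 0.01400 m
B total: 0.136878 m
Ratio: 0.200328 / 0.136878 ≈ 1.464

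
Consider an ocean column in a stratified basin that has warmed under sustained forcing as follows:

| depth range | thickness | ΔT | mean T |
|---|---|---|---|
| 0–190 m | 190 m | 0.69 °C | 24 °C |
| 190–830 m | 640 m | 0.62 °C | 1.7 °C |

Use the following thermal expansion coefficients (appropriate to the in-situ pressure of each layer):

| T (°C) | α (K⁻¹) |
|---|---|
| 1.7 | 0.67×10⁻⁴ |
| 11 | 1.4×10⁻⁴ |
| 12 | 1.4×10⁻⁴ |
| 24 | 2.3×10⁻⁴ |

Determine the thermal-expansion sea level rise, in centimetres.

5.7 cm

Layer 1 at 24 °C → α = 2.3×10⁻⁴ K⁻¹
Layer 2 at 1.7 °C → α = 0.67×10⁻⁴ K⁻¹
Layer 1: 2.3×10⁻⁴ × 0.69 × 190 = 0.030153 m
Layer 2: 0.67×10⁻⁴ × 640 × 0.62 = 0.0265856 m
Δh = 0.030153 + 0.0265856 = 0.0567386 m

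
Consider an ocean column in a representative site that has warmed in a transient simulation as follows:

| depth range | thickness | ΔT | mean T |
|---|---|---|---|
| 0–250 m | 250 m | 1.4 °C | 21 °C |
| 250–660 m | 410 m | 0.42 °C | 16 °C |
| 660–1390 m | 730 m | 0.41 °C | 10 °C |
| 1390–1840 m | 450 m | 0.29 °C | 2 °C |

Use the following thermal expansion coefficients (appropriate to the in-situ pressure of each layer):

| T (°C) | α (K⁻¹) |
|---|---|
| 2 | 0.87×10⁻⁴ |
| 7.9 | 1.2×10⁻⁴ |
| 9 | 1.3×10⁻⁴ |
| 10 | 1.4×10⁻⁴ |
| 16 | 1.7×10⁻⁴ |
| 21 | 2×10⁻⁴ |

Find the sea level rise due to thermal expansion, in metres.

0.153 m of thermosteric rise

Layer 1 at 21 °C → α = 2×10⁻⁴ K⁻¹
Layer 2 at 16 °C → α = 1.7×10⁻⁴ K⁻¹
Layer 3 at 10 °C → α = 1.4×10⁻⁴ K⁻¹
Layer 4 at 2 °C → α = 0.87×10⁻⁴ K⁻¹
0–250 m: 2×10⁻⁴ × 1.4 × 250 = 0.07000 m
250–660 m: 410 × 0.42 × 1.7×10⁻⁴ = 0.029274 m
0.41 × 1.4×10⁻⁴ × 730 = 0.041902 m
Layer 4: 0.87×10⁻⁴ × 0.29 × 450 = 0.0113535 m
Δh = 0.07000 + 0.029274 + 0.041902 + 0.0113535 = 0.1525295 m ≈ 0.153 m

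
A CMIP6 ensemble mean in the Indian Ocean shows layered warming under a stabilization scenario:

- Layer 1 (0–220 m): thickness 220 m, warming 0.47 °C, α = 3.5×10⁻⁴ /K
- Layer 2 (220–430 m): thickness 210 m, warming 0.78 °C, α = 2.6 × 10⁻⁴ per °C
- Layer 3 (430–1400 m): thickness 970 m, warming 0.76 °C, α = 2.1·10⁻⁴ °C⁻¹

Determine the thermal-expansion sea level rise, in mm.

0–220 m: 0.47 × 3.5×10⁻⁴ × 220 = 0.03619 m
220–430 m: 0.78 × 2.6×10⁻⁴ × 210 = 0.042588 m
970 × 2.1×10⁻⁴ × 0.76 = 0.154812 m
Δh = 0.03619 + 0.042588 + 0.154812 = 0.23359 m

234 mm of thermosteric rise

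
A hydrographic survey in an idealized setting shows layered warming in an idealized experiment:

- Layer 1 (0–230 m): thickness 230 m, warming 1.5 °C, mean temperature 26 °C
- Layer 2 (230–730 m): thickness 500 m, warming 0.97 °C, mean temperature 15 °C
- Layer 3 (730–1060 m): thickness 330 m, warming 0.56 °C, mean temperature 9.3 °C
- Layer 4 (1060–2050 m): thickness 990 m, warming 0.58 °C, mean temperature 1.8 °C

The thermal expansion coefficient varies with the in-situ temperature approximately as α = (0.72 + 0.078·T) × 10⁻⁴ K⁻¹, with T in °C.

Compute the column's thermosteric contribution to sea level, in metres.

Δh = 0.263 m

Layer 1: α = (0.72 + 0.078×26)×10⁻⁴ = 2.748×10⁻⁴ K⁻¹
Layer 2: α = (0.72 + 0.078×15)×10⁻⁴ = 1.89×10⁻⁴ K⁻¹
Layer 3: α = (0.72 + 0.078×9.3)×10⁻⁴ = 1.4454×10⁻⁴ K⁻¹
Layer 4: α = (0.72 + 0.078×1.8)×10⁻⁴ = 0.8604×10⁻⁴ K⁻¹
Layer 1: 2.748×10⁻⁴ × 230 × 1.5 = 0.094806 m
Layer 2: 1.89×10⁻⁴ × 0.97 × 500 = 0.091665 m
730–1060 m: 0.56 × 330 × 1.4454×10⁻⁴ = 0.026710992 m
1060–2050 m: 0.58 × 0.8604×10⁻⁴ × 990 = 0.049404168 m
Δh = 0.094806 + 0.091665 + 0.026710992 + 0.049404168 = 0.26258616 m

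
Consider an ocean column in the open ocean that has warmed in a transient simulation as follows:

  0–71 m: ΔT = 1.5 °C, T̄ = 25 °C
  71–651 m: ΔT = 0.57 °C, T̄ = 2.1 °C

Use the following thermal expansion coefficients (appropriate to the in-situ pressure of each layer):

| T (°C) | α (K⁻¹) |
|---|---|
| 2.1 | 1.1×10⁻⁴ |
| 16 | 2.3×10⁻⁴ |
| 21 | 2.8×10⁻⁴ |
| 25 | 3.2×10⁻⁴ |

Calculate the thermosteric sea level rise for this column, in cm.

Layer 1 at 25 °C → α = 3.2×10⁻⁴ K⁻¹
Layer 2 at 2.1 °C → α = 1.1×10⁻⁴ K⁻¹
Layer 1: 71 × 3.2×10⁻⁴ × 1.5 = 0.03408 m
71–651 m: 580 × 1.1×10⁻⁴ × 0.57 = 0.036366 m
Δh = 0.03408 + 0.036366 = 0.070446 m

7.04 cm of thermosteric rise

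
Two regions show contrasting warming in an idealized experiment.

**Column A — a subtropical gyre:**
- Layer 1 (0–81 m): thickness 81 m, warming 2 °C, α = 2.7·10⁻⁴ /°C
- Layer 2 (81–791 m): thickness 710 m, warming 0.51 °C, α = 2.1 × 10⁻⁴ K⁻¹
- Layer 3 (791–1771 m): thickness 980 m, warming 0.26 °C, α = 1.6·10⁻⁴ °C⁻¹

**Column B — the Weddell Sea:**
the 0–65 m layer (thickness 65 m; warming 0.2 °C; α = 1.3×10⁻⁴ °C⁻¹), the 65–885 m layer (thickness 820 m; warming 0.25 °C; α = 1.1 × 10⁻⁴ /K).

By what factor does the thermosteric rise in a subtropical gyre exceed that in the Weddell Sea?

≈ 6.6×

A 81 × 2.7×10⁻⁴ × 2 = 0.04374 m
A Layer 2: 2.1×10⁻⁴ × 0.51 × 710 = 0.076041 m
A 980 × 1.6×10⁻⁴ × 0.26 = 0.040768 m
A total: 0.160549 m
B 0–65 m: 0.2 × 65 × 1.3×10⁻⁴ = 0.00169 m
B 65–885 m: 1.1×10⁻⁴ × 0.25 × 820 = 0.02255 m
B total: 0.02424 m
Ratio: 0.160549 / 0.02424 ≈ 6.623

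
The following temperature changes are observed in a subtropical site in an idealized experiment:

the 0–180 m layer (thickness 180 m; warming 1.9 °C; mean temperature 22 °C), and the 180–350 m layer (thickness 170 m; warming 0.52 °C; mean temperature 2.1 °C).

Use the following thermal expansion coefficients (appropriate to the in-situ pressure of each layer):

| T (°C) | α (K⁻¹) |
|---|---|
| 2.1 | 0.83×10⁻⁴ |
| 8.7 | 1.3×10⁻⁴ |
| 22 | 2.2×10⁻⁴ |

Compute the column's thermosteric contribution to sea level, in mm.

Δh ≈ 82.6 mm

Layer 1 at 22 °C → α = 2.2×10⁻⁴ K⁻¹
Layer 2 at 2.1 °C → α = 0.83×10⁻⁴ K⁻¹
0–180 m: 2.2×10⁻⁴ × 1.9 × 180 = 0.07524 m
Layer 2: 170 × 0.52 × 0.83×10⁻⁴ = 0.0073372 m
Δh = 0.07524 + 0.0073372 = 0.0825772 m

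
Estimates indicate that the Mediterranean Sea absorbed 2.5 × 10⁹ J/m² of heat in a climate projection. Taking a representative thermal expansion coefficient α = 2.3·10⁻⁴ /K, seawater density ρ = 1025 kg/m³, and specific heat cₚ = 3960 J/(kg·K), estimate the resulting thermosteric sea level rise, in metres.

Δh = αQ/(ρcₚ) = 2.3×10⁻⁴ × 2.5×10⁹ / (1025 × 3960) ≈ 0.14166 m

0.142 m of thermosteric rise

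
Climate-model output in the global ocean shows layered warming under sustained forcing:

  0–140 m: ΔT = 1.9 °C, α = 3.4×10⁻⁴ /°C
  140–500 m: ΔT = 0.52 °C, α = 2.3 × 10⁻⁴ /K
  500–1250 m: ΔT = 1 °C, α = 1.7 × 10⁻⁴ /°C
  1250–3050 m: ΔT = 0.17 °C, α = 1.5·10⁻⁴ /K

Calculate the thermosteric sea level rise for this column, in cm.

0–140 m: 140 × 1.9 × 3.4×10⁻⁴ = 0.09044 m
140–500 m: 360 × 2.3×10⁻⁴ × 0.52 = 0.043056 m
Layer 3: 1.7×10⁻⁴ × 750 × 1 = 0.12750 m
1250–3050 m: 0.17 × 1800 × 1.5×10⁻⁴ = 0.04590 m
Δh = 0.09044 + 0.043056 + 0.12750 + 0.04590 = 0.306896 m

about 31 cm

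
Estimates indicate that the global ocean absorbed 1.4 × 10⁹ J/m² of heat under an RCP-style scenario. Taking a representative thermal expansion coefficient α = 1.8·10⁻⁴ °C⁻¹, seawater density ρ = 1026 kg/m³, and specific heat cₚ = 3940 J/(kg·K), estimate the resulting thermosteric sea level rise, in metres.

Δh = αQ/(ρcₚ) = 1.8×10⁻⁴ × 1.4×10⁹ / (1026 × 3940) ≈ 0.062339 m

about 0.0623 m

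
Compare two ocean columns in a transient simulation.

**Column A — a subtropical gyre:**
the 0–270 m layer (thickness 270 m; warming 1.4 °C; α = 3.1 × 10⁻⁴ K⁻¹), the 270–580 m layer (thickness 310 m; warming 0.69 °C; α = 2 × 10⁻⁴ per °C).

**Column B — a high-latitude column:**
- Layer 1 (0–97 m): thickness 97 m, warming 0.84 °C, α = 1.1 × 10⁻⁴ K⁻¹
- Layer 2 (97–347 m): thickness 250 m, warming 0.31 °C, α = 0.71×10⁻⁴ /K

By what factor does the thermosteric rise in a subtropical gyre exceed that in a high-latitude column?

11

A 0–270 m: 3.1×10⁻⁴ × 1.4 × 270 = 0.11718 m
A 270–580 m: 0.69 × 2×10⁻⁴ × 310 = 0.04278 m
A total: 0.15996 m
B 0–97 m: 1.1×10⁻⁴ × 0.84 × 97 = 0.0089628 m
B 0.71×10⁻⁴ × 250 × 0.31 = 0.0055025 m
B total: 0.0144653 m
Ratio: 0.15996 / 0.0144653 ≈ 11.06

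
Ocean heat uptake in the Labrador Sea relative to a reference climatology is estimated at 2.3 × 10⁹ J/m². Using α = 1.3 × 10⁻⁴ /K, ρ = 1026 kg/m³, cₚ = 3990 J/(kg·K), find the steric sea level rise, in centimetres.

Δh = αQ/(ρcₚ) = 1.3×10⁻⁴ × 2.3×10⁹ / (1026 × 3990) ≈ 0.073038 m

7.30 cm of thermosteric rise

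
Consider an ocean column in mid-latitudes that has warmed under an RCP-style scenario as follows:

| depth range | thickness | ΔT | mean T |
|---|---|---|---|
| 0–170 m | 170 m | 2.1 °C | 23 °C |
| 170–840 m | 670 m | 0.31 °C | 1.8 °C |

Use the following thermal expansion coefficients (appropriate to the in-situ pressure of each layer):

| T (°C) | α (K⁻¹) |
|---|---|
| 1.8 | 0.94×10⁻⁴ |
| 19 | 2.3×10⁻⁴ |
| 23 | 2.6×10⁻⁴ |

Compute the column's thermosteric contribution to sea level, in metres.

Layer 1 at 23 °C → α = 2.6×10⁻⁴ K⁻¹
Layer 2 at 1.8 °C → α = 0.94×10⁻⁴ K⁻¹
170 × 2.1 × 2.6×10⁻⁴ = 0.09282 m
170–840 m: 0.31 × 0.94×10⁻⁴ × 670 = 0.0195238 m
Δh = 0.09282 + 0.0195238 = 0.1123438 m ≈ 0.11 m

Δh ≈ 0.11 m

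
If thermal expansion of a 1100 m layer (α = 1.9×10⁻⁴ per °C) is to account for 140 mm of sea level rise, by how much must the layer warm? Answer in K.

0.670 K

ΔT = Δh/(αH) = 0.14 / (1.9×10⁻⁴ × 1100) ≈ 0.6699 K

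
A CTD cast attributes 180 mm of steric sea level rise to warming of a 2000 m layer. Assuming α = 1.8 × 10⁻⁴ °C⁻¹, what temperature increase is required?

about 0.500 °C

ΔT = Δh/(αH) = 0.18 / (1.8×10⁻⁴ × 2000) = 0.5000 °C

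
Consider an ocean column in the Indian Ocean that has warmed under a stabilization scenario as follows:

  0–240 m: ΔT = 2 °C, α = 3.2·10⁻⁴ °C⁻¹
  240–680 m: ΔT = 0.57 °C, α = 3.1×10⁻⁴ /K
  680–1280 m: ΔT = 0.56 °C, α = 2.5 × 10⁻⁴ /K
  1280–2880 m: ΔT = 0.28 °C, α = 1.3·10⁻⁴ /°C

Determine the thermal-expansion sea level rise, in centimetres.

Δh ≈ 37.4 cm

0–240 m: 240 × 2 × 3.2×10⁻⁴ = 0.15360 m
240–680 m: 440 × 0.57 × 3.1×10⁻⁴ = 0.077748 m
Layer 3: 2.5×10⁻⁴ × 600 × 0.56 = 0.08400 m
1280–2880 m: 1600 × 0.28 × 1.3×10⁻⁴ = 0.05824 m
Δh = 0.15360 + 0.077748 + 0.08400 + 0.05824 = 0.373588 m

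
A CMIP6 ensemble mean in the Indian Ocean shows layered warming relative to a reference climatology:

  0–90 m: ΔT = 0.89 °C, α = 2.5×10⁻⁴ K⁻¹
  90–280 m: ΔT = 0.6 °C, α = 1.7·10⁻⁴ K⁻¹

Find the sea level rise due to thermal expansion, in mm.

about 39.4 mm

2.5×10⁻⁴ × 0.89 × 90 = 0.020025 m
90–280 m: 0.6 × 1.7×10⁻⁴ × 190 = 0.01938 m
Δh = 0.020025 + 0.01938 = 0.039405 m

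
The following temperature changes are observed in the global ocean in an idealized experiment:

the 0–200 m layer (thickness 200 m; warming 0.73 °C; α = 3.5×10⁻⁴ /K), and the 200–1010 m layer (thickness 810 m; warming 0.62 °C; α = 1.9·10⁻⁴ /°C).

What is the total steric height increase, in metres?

about 0.15 m

Layer 1: 200 × 0.73 × 3.5×10⁻⁴ = 0.05110 m
Layer 2: 1.9×10⁻⁴ × 810 × 0.62 = 0.095418 m
Δh = 0.05110 + 0.095418 = 0.146518 m ≈ 0.15 m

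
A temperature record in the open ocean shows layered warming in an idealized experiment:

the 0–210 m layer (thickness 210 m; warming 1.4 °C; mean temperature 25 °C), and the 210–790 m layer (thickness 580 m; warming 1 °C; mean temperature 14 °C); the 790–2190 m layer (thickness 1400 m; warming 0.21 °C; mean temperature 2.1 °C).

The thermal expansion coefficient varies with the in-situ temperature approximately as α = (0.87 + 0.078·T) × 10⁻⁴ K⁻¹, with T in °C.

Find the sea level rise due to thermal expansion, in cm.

Δh = 22.7 cm

Layer 1: α = (0.87 + 0.078×25)×10⁻⁴ = 2.82×10⁻⁴ K⁻¹
Layer 2: α = (0.87 + 0.078×14)×10⁻⁴ = 1.962×10⁻⁴ K⁻¹
Layer 3: α = (0.87 + 0.078×2.1)×10⁻⁴ = 1.0338×10⁻⁴ K⁻¹
0–210 m: 2.82×10⁻⁴ × 1.4 × 210 = 0.082908 m
1 × 580 × 1.962×10⁻⁴ = 0.113796 m
790–2190 m: 1.0338×10⁻⁴ × 0.21 × 1400 = 0.03039372 m
Δh = 0.082908 + 0.113796 + 0.03039372 = 0.22709772 m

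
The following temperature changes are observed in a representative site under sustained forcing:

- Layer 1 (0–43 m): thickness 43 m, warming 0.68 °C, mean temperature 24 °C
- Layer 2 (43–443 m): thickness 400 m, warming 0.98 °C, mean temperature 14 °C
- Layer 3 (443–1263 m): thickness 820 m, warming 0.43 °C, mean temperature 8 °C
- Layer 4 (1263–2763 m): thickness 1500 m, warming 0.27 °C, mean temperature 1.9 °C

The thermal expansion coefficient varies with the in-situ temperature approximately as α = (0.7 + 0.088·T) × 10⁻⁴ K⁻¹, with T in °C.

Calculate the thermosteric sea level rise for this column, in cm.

Layer 1: α = (0.7 + 0.088×24)×10⁻⁴ = 2.812×10⁻⁴ K⁻¹
Layer 2: α = (0.7 + 0.088×14)×10⁻⁴ = 1.932×10⁻⁴ K⁻¹
Layer 3: α = (0.7 + 0.088×8)×10⁻⁴ = 1.404×10⁻⁴ K⁻¹
Layer 4: α = (0.7 + 0.088×1.9)×10⁻⁴ = 0.8672×10⁻⁴ K⁻¹
Layer 1: 2.812×10⁻⁴ × 43 × 0.68 = 0.008222288 m
Layer 2: 400 × 0.98 × 1.932×10⁻⁴ = 0.0757344 m
0.43 × 820 × 1.404×10⁻⁴ = 0.04950504 m
1263–2763 m: 0.8672×10⁻⁴ × 0.27 × 1500 = 0.0351216 m
Δh = 0.008222288 + 0.0757344 + 0.04950504 + 0.0351216 = 0.168583328 m ≈ 16.9 cm

16.9 cm of thermosteric rise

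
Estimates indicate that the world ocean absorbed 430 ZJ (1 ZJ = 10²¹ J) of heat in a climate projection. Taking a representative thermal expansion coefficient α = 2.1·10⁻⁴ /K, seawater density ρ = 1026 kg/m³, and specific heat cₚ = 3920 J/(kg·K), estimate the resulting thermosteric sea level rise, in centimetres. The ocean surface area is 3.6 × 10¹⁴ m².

Per unit area: Q = 430×10²¹ / (3.6×10¹⁴) ≈ 1.194×10⁹ J/m²
Δh = αQ/(ρcₚ) = 2.1×10⁻⁴ × 1.194×10⁹ / (1026 × 3920) ≈ 0.062343 m

6.2 cm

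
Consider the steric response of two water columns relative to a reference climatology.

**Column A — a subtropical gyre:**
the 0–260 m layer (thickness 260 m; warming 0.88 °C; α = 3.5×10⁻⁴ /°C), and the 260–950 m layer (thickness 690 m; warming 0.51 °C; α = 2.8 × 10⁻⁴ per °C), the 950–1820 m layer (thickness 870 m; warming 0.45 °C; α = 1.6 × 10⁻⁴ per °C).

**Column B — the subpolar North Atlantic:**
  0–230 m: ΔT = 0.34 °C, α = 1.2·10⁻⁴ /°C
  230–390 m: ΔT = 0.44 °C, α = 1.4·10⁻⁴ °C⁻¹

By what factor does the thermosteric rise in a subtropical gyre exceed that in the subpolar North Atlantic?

A 0–260 m: 3.5×10⁻⁴ × 260 × 0.88 = 0.08008 m
A Layer 2: 690 × 2.8×10⁻⁴ × 0.51 = 0.098532 m
A 1.6×10⁻⁴ × 870 × 0.45 = 0.06264 m
A total: 0.241252 m
B 230 × 1.2×10⁻⁴ × 0.34 = 0.009384 m
B 1.4×10⁻⁴ × 160 × 0.44 = 0.009856 m
B total: 0.01924 m
Ratio: 0.241252 / 0.01924 ≈ 12.54

12.5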